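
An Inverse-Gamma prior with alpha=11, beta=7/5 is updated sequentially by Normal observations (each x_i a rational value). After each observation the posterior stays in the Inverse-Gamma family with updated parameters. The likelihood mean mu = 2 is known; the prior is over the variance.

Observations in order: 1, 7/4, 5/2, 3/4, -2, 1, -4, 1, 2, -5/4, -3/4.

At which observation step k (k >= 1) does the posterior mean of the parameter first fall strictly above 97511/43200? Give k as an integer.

obs 1: x=1 → posterior Inverse-Gamma(23/2, 19/10)
obs 2: x=7/4 → posterior Inverse-Gamma(12, 309/160)
obs 3: x=5/2 → posterior Inverse-Gamma(25/2, 329/160)
obs 4: x=3/4 → posterior Inverse-Gamma(13, 227/80)
obs 5: x=-2 → posterior Inverse-Gamma(27/2, 867/80)
obs 6: x=1 → posterior Inverse-Gamma(14, 907/80)
obs 7: x=-4 → posterior Inverse-Gamma(29/2, 2347/80)
obs 8: x=1 → posterior Inverse-Gamma(15, 2387/80)
obs 9: x=2 → posterior Inverse-Gamma(31/2, 2387/80)
obs 10: x=-5/4 → posterior Inverse-Gamma(16, 5619/160)
obs 11: x=-3/4 → posterior Inverse-Gamma(33/2, 389/10)

k = 10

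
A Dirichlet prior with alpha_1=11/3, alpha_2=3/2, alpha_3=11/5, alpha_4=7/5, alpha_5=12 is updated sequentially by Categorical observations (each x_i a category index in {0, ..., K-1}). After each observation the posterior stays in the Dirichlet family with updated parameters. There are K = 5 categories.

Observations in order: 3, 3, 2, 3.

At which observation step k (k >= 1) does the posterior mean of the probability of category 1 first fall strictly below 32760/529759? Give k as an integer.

k = 4

obs 1: x=3 → posterior Dirichlet(11/3, 3/2, 11/5, 12/5, 12)
obs 2: x=3 → posterior Dirichlet(11/3, 3/2, 11/5, 17/5, 12)
obs 3: x=2 → posterior Dirichlet(11/3, 3/2, 16/5, 17/5, 12)
obs 4: x=3 → posterior Dirichlet(11/3, 3/2, 16/5, 22/5, 12)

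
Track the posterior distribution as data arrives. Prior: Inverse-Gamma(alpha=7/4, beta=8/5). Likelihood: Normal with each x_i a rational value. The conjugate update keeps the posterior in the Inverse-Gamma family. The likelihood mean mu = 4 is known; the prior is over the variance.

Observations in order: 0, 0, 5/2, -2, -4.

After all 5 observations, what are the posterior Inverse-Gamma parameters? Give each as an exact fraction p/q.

obs 1: x=0 → posterior Inverse-Gamma(9/4, 48/5)
obs 2: x=0 → posterior Inverse-Gamma(11/4, 88/5)
obs 3: x=5/2 → posterior Inverse-Gamma(13/4, 749/40)
obs 4: x=-2 → posterior Inverse-Gamma(15/4, 1469/40)
obs 5: x=-4 → posterior Inverse-Gamma(17/4, 2749/40)

alpha=17/4, beta=2749/40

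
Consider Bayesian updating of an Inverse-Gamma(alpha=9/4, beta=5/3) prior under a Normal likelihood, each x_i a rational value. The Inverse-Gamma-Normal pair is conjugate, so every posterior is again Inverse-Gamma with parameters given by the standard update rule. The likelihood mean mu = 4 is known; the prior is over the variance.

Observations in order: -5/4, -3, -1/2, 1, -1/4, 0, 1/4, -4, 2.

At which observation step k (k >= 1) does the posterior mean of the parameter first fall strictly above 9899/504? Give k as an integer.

k = 8

obs 1: x=-5/4 → posterior Inverse-Gamma(11/4, 1483/96)
obs 2: x=-3 → posterior Inverse-Gamma(13/4, 3835/96)
obs 3: x=-1/2 → posterior Inverse-Gamma(15/4, 4807/96)
obs 4: x=1 → posterior Inverse-Gamma(17/4, 5239/96)
obs 5: x=-1/4 → posterior Inverse-Gamma(19/4, 3053/48)
obs 6: x=0 → posterior Inverse-Gamma(21/4, 3437/48)
obs 7: x=1/4 → posterior Inverse-Gamma(23/4, 7549/96)
obs 8: x=-4 → posterior Inverse-Gamma(25/4, 10621/96)
obs 9: x=2 → posterior Inverse-Gamma(27/4, 10813/96)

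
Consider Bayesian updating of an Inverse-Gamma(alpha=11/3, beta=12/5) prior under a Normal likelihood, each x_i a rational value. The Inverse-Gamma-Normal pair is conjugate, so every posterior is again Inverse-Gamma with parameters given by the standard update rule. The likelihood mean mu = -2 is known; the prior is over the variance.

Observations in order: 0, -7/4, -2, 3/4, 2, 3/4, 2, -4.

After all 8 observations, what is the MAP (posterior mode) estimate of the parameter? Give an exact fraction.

obs 1: x=0 → posterior Inverse-Gamma(25/6, 22/5)
obs 2: x=-7/4 → posterior Inverse-Gamma(14/3, 709/160)
obs 3: x=-2 → posterior Inverse-Gamma(31/6, 709/160)
obs 4: x=3/4 → posterior Inverse-Gamma(17/3, 657/80)
obs 5: x=2 → posterior Inverse-Gamma(37/6, 1297/80)
obs 6: x=3/4 → posterior Inverse-Gamma(20/3, 3199/160)
obs 7: x=2 → posterior Inverse-Gamma(43/6, 4479/160)
obs 8: x=-4 → posterior Inverse-Gamma(23/3, 4799/160)

14397/4160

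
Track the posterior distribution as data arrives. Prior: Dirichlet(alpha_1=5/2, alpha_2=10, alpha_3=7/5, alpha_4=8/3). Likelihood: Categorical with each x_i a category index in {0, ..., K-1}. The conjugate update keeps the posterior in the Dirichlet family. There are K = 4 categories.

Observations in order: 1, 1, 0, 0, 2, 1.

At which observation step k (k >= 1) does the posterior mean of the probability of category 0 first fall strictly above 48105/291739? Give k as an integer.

k = 3

obs 1: x=1 → posterior Dirichlet(5/2, 11, 7/5, 8/3)
obs 2: x=1 → posterior Dirichlet(5/2, 12, 7/5, 8/3)
obs 3: x=0 → posterior Dirichlet(7/2, 12, 7/5, 8/3)
obs 4: x=0 → posterior Dirichlet(9/2, 12, 7/5, 8/3)
obs 5: x=2 → posterior Dirichlet(9/2, 12, 12/5, 8/3)
obs 6: x=1 → posterior Dirichlet(9/2, 13, 12/5, 8/3)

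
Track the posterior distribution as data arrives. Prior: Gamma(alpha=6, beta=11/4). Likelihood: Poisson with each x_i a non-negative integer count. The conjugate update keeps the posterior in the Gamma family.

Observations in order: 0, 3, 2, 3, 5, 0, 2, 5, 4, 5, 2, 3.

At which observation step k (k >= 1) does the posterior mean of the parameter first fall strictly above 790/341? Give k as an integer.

k = 5

obs 1: x=0 → posterior Gamma(6, 15/4)
obs 2: x=3 → posterior Gamma(9, 19/4)
obs 3: x=2 → posterior Gamma(11, 23/4)
obs 4: x=3 → posterior Gamma(14, 27/4)
obs 5: x=5 → posterior Gamma(19, 31/4)
obs 6: x=0 → posterior Gamma(19, 35/4)
obs 7: x=2 → posterior Gamma(21, 39/4)
obs 8: x=5 → posterior Gamma(26, 43/4)
obs 9: x=4 → posterior Gamma(30, 47/4)
obs 10: x=5 → posterior Gamma(35, 51/4)
obs 11: x=2 → posterior Gamma(37, 55/4)
obs 12: x=3 → posterior Gamma(40, 59/4)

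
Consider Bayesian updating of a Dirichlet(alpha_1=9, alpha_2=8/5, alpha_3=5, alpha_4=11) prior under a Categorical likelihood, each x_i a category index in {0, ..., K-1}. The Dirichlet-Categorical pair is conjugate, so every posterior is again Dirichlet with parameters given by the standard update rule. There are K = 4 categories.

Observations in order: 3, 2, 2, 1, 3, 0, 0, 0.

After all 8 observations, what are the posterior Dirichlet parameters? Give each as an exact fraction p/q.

alpha_1=12, alpha_2=13/5, alpha_3=7, alpha_4=13

obs 1: x=3 → posterior Dirichlet(9, 8/5, 5, 12)
obs 2: x=2 → posterior Dirichlet(9, 8/5, 6, 12)
obs 3: x=2 → posterior Dirichlet(9, 8/5, 7, 12)
obs 4: x=1 → posterior Dirichlet(9, 13/5, 7, 12)
obs 5: x=3 → posterior Dirichlet(9, 13/5, 7, 13)
obs 6: x=0 → posterior Dirichlet(10, 13/5, 7, 13)
obs 7: x=0 → posterior Dirichlet(11, 13/5, 7, 13)
obs 8: x=0 → posterior Dirichlet(12, 13/5, 7, 13)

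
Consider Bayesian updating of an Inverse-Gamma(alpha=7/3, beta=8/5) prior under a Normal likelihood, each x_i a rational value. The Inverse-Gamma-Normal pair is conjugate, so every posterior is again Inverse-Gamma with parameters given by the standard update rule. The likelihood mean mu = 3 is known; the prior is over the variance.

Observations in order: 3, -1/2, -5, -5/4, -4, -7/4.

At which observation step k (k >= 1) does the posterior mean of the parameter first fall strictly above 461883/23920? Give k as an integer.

obs 1: x=3 → posterior Inverse-Gamma(17/6, 8/5)
obs 2: x=-1/2 → posterior Inverse-Gamma(10/3, 309/40)
obs 3: x=-5 → posterior Inverse-Gamma(23/6, 1589/40)
obs 4: x=-5/4 → posterior Inverse-Gamma(13/3, 7801/160)
obs 5: x=-4 → posterior Inverse-Gamma(29/6, 11721/160)
obs 6: x=-7/4 → posterior Inverse-Gamma(16/3, 6763/80)

k = 6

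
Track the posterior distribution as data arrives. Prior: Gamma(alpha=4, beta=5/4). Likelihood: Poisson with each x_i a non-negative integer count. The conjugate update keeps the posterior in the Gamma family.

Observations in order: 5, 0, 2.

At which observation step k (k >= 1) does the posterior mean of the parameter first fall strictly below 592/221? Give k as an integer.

obs 1: x=5 → posterior Gamma(9, 9/4)
obs 2: x=0 → posterior Gamma(9, 13/4)
obs 3: x=2 → posterior Gamma(11, 17/4)

k = 3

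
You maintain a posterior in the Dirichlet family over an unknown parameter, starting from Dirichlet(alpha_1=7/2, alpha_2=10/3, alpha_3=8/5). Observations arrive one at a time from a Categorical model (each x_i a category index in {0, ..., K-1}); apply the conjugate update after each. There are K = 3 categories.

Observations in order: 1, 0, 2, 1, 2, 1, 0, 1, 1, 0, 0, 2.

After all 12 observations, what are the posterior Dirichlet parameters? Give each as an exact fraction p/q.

alpha_1=15/2, alpha_2=25/3, alpha_3=23/5

obs 1: x=1 → posterior Dirichlet(7/2, 13/3, 8/5)
obs 2: x=0 → posterior Dirichlet(9/2, 13/3, 8/5)
obs 3: x=2 → posterior Dirichlet(9/2, 13/3, 13/5)
obs 4: x=1 → posterior Dirichlet(9/2, 16/3, 13/5)
obs 5: x=2 → posterior Dirichlet(9/2, 16/3, 18/5)
obs 6: x=1 → posterior Dirichlet(9/2, 19/3, 18/5)
obs 7: x=0 → posterior Dirichlet(11/2, 19/3, 18/5)
obs 8: x=1 → posterior Dirichlet(11/2, 22/3, 18/5)
obs 9: x=1 → posterior Dirichlet(11/2, 25/3, 18/5)
obs 10: x=0 → posterior Dirichlet(13/2, 25/3, 18/5)
obs 11: x=0 → posterior Dirichlet(15/2, 25/3, 18/5)
obs 12: x=2 → posterior Dirichlet(15/2, 25/3, 23/5)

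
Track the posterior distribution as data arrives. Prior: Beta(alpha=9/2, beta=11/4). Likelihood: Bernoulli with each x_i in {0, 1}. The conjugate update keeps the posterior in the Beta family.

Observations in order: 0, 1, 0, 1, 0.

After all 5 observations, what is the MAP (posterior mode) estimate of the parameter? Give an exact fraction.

obs 1: x=0 → posterior Beta(9/2, 15/4)
obs 2: x=1 → posterior Beta(11/2, 15/4)
obs 3: x=0 → posterior Beta(11/2, 19/4)
obs 4: x=1 → posterior Beta(13/2, 19/4)
obs 5: x=0 → posterior Beta(13/2, 23/4)

22/41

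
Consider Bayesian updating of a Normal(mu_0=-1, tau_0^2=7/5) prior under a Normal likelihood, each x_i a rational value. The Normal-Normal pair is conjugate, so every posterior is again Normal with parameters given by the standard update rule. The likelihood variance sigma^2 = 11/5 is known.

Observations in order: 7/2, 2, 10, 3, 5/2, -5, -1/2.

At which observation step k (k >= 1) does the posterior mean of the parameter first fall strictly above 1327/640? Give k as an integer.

k = 3

obs 1: x=7/2 → posterior Normal(3/4, 77/90)
obs 2: x=2 → posterior Normal(11/10, 77/125)
obs 3: x=10 → posterior Normal(195/64, 77/160)
obs 4: x=3 → posterior Normal(79/26, 77/195)
obs 5: x=5/2 → posterior Normal(68/23, 77/230)
obs 6: x=-5 → posterior Normal(101/53, 77/265)
obs 7: x=-1/2 → posterior Normal(13/8, 77/300)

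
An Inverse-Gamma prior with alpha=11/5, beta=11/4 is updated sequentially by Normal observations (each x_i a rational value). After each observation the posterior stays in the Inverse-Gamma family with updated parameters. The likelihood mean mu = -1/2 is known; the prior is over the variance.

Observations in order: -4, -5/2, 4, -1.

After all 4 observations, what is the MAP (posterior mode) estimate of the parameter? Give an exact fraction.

65/16

obs 1: x=-4 → posterior Inverse-Gamma(27/10, 71/8)
obs 2: x=-5/2 → posterior Inverse-Gamma(16/5, 87/8)
obs 3: x=4 → posterior Inverse-Gamma(37/10, 21)
obs 4: x=-1 → posterior Inverse-Gamma(21/5, 169/8)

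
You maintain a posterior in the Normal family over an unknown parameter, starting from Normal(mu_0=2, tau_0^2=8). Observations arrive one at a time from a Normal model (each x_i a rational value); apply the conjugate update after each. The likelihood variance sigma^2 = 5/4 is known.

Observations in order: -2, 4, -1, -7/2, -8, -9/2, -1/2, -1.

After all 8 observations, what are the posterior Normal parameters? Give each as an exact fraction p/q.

mu_0=-518/261, tau_0^2=40/261

obs 1: x=-2 → posterior Normal(-54/37, 40/37)
obs 2: x=4 → posterior Normal(74/69, 40/69)
obs 3: x=-1 → posterior Normal(42/101, 40/101)
obs 4: x=-7/2 → posterior Normal(-10/19, 40/133)
obs 5: x=-8 → posterior Normal(-326/165, 8/33)
obs 6: x=-9/2 → posterior Normal(-470/197, 40/197)
obs 7: x=-1/2 → posterior Normal(-486/229, 40/229)
obs 8: x=-1 → posterior Normal(-518/261, 40/261)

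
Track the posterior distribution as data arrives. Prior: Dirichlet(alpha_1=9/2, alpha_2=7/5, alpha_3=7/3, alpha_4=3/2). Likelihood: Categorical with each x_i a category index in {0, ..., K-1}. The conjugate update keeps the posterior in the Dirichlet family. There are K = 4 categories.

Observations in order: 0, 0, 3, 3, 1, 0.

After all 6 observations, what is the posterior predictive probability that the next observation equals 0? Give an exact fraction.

obs 1: x=0 → posterior Dirichlet(11/2, 7/5, 7/3, 3/2)
obs 2: x=0 → posterior Dirichlet(13/2, 7/5, 7/3, 3/2)
obs 3: x=3 → posterior Dirichlet(13/2, 7/5, 7/3, 5/2)
obs 4: x=3 → posterior Dirichlet(13/2, 7/5, 7/3, 7/2)
obs 5: x=1 → posterior Dirichlet(13/2, 12/5, 7/3, 7/2)
obs 6: x=0 → posterior Dirichlet(15/2, 12/5, 7/3, 7/2)

225/472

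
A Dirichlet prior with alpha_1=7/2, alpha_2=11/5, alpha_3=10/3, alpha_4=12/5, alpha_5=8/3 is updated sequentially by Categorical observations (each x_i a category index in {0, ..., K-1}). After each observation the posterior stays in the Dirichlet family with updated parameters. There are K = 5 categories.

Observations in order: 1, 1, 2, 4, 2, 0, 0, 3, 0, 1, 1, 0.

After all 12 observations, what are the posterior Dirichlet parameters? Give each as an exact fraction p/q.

obs 1: x=1 → posterior Dirichlet(7/2, 16/5, 10/3, 12/5, 8/3)
obs 2: x=1 → posterior Dirichlet(7/2, 21/5, 10/3, 12/5, 8/3)
obs 3: x=2 → posterior Dirichlet(7/2, 21/5, 13/3, 12/5, 8/3)
obs 4: x=4 → posterior Dirichlet(7/2, 21/5, 13/3, 12/5, 11/3)
obs 5: x=2 → posterior Dirichlet(7/2, 21/5, 16/3, 12/5, 11/3)
obs 6: x=0 → posterior Dirichlet(9/2, 21/5, 16/3, 12/5, 11/3)
obs 7: x=0 → posterior Dirichlet(11/2, 21/5, 16/3, 12/5, 11/3)
obs 8: x=3 → posterior Dirichlet(11/2, 21/5, 16/3, 17/5, 11/3)
obs 9: x=0 → posterior Dirichlet(13/2, 21/5, 16/3, 17/5, 11/3)
obs 10: x=1 → posterior Dirichlet(13/2, 26/5, 16/3, 17/5, 11/3)
obs 11: x=1 → posterior Dirichlet(13/2, 31/5, 16/3, 17/5, 11/3)
obs 12: x=0 → posterior Dirichlet(15/2, 31/5, 16/3, 17/5, 11/3)

alpha_1=15/2, alpha_2=31/5, alpha_3=16/3, alpha_4=17/5, alpha_5=11/3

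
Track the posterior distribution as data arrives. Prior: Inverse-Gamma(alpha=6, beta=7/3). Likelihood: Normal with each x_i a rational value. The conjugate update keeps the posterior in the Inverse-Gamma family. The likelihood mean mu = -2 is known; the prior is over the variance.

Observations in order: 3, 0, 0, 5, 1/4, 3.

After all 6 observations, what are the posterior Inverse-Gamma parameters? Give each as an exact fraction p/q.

obs 1: x=3 → posterior Inverse-Gamma(13/2, 89/6)
obs 2: x=0 → posterior Inverse-Gamma(7, 101/6)
obs 3: x=0 → posterior Inverse-Gamma(15/2, 113/6)
obs 4: x=5 → posterior Inverse-Gamma(8, 130/3)
obs 5: x=1/4 → posterior Inverse-Gamma(17/2, 4403/96)
obs 6: x=3 → posterior Inverse-Gamma(9, 5603/96)

alpha=9, beta=5603/96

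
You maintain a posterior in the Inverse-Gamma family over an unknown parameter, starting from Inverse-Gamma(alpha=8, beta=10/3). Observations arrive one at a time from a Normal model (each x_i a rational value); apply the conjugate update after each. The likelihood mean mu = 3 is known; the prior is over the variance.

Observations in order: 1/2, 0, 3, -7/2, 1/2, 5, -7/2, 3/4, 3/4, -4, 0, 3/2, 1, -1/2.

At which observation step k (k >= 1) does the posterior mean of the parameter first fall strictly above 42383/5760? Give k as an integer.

k = 11

obs 1: x=1/2 → posterior Inverse-Gamma(17/2, 155/24)
obs 2: x=0 → posterior Inverse-Gamma(9, 263/24)
obs 3: x=3 → posterior Inverse-Gamma(19/2, 263/24)
obs 4: x=-7/2 → posterior Inverse-Gamma(10, 385/12)
obs 5: x=1/2 → posterior Inverse-Gamma(21/2, 845/24)
obs 6: x=5 → posterior Inverse-Gamma(11, 893/24)
obs 7: x=-7/2 → posterior Inverse-Gamma(23/2, 175/3)
obs 8: x=3/4 → posterior Inverse-Gamma(12, 5843/96)
obs 9: x=3/4 → posterior Inverse-Gamma(25/2, 3043/48)
obs 10: x=-4 → posterior Inverse-Gamma(13, 4219/48)
obs 11: x=0 → posterior Inverse-Gamma(27/2, 4435/48)
obs 12: x=3/2 → posterior Inverse-Gamma(14, 4489/48)
obs 13: x=1 → posterior Inverse-Gamma(29/2, 4585/48)
obs 14: x=-1/2 → posterior Inverse-Gamma(15, 4879/48)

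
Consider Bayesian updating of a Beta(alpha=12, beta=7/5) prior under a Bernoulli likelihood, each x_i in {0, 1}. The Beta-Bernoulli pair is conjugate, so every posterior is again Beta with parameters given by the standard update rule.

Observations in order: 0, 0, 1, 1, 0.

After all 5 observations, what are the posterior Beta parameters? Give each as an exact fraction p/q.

alpha=14, beta=22/5

obs 1: x=0 → posterior Beta(12, 12/5)
obs 2: x=0 → posterior Beta(12, 17/5)
obs 3: x=1 → posterior Beta(13, 17/5)
obs 4: x=1 → posterior Beta(14, 17/5)
obs 5: x=0 → posterior Beta(14, 22/5)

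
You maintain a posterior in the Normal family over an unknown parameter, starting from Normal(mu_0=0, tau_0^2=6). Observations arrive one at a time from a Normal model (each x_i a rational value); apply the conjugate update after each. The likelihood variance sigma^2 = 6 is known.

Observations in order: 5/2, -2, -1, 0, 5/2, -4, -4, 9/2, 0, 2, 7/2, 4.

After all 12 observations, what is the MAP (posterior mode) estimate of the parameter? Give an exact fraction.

obs 1: x=5/2 → posterior Normal(5/4, 3)
obs 2: x=-2 → posterior Normal(1/6, 2)
obs 3: x=-1 → posterior Normal(-1/8, 3/2)
obs 4: x=0 → posterior Normal(-1/10, 6/5)
obs 5: x=5/2 → posterior Normal(1/3, 1)
obs 6: x=-4 → posterior Normal(-2/7, 6/7)
obs 7: x=-4 → posterior Normal(-3/4, 3/4)
obs 8: x=9/2 → posterior Normal(-1/6, 2/3)
obs 9: x=0 → posterior Normal(-3/20, 3/5)
obs 10: x=2 → posterior Normal(1/22, 6/11)
obs 11: x=7/2 → posterior Normal(1/3, 1/2)
obs 12: x=4 → posterior Normal(8/13, 6/13)

8/13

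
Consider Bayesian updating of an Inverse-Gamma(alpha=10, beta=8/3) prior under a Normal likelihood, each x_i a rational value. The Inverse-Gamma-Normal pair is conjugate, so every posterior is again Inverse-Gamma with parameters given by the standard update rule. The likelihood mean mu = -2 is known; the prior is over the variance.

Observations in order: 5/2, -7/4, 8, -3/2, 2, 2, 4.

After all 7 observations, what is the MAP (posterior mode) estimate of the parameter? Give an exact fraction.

obs 1: x=5/2 → posterior Inverse-Gamma(21/2, 307/24)
obs 2: x=-7/4 → posterior Inverse-Gamma(11, 1231/96)
obs 3: x=8 → posterior Inverse-Gamma(23/2, 6031/96)
obs 4: x=-3/2 → posterior Inverse-Gamma(12, 6043/96)
obs 5: x=2 → posterior Inverse-Gamma(25/2, 6811/96)
obs 6: x=2 → posterior Inverse-Gamma(13, 7579/96)
obs 7: x=4 → posterior Inverse-Gamma(27/2, 9307/96)

9307/1392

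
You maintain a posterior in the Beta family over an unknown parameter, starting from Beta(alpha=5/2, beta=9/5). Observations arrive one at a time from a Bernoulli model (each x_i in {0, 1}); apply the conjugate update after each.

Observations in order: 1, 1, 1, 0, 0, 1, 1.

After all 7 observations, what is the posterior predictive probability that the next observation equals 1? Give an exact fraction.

75/113

obs 1: x=1 → posterior Beta(7/2, 9/5)
obs 2: x=1 → posterior Beta(9/2, 9/5)
obs 3: x=1 → posterior Beta(11/2, 9/5)
obs 4: x=0 → posterior Beta(11/2, 14/5)
obs 5: x=0 → posterior Beta(11/2, 19/5)
obs 6: x=1 → posterior Beta(13/2, 19/5)
obs 7: x=1 → posterior Beta(15/2, 19/5)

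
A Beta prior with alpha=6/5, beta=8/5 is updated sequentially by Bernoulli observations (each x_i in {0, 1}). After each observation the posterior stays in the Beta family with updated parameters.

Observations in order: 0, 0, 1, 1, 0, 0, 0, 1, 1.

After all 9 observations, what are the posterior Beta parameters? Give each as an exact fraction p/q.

obs 1: x=0 → posterior Beta(6/5, 13/5)
obs 2: x=0 → posterior Beta(6/5, 18/5)
obs 3: x=1 → posterior Beta(11/5, 18/5)
obs 4: x=1 → posterior Beta(16/5, 18/5)
obs 5: x=0 → posterior Beta(16/5, 23/5)
obs 6: x=0 → posterior Beta(16/5, 28/5)
obs 7: x=0 → posterior Beta(16/5, 33/5)
obs 8: x=1 → posterior Beta(21/5, 33/5)
obs 9: x=1 → posterior Beta(26/5, 33/5)

alpha=26/5, beta=33/5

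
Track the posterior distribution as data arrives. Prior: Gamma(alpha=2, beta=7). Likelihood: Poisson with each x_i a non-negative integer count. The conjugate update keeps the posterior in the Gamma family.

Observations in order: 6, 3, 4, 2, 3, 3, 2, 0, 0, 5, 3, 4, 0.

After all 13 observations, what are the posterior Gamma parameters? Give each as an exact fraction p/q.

alpha=37, beta=20

obs 1: x=6 → posterior Gamma(8, 8)
obs 2: x=3 → posterior Gamma(11, 9)
obs 3: x=4 → posterior Gamma(15, 10)
obs 4: x=2 → posterior Gamma(17, 11)
obs 5: x=3 → posterior Gamma(20, 12)
obs 6: x=3 → posterior Gamma(23, 13)
obs 7: x=2 → posterior Gamma(25, 14)
obs 8: x=0 → posterior Gamma(25, 15)
obs 9: x=0 → posterior Gamma(25, 16)
obs 10: x=5 → posterior Gamma(30, 17)
obs 11: x=3 → posterior Gamma(33, 18)
obs 12: x=4 → posterior Gamma(37, 19)
obs 13: x=0 → posterior Gamma(37, 20)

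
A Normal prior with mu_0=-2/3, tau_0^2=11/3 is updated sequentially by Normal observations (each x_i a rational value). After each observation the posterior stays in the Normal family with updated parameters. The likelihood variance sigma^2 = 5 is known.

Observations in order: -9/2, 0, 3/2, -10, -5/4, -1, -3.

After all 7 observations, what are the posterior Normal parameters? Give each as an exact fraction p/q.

mu_0=-843/368, tau_0^2=55/92

obs 1: x=-9/2 → posterior Normal(-119/52, 55/26)
obs 2: x=0 → posterior Normal(-119/74, 55/37)
obs 3: x=3/2 → posterior Normal(-43/48, 55/48)
obs 4: x=-10 → posterior Normal(-153/59, 55/59)
obs 5: x=-5/4 → posterior Normal(-667/280, 11/14)
obs 6: x=-1 → posterior Normal(-79/36, 55/81)
obs 7: x=-3 → posterior Normal(-843/368, 55/92)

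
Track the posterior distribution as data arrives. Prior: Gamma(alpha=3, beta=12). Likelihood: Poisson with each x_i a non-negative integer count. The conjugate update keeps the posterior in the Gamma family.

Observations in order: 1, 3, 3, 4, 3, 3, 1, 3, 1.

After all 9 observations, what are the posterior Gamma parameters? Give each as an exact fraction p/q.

obs 1: x=1 → posterior Gamma(4, 13)
obs 2: x=3 → posterior Gamma(7, 14)
obs 3: x=3 → posterior Gamma(10, 15)
obs 4: x=4 → posterior Gamma(14, 16)
obs 5: x=3 → posterior Gamma(17, 17)
obs 6: x=3 → posterior Gamma(20, 18)
obs 7: x=1 → posterior Gamma(21, 19)
obs 8: x=3 → posterior Gamma(24, 20)
obs 9: x=1 → posterior Gamma(25, 21)

alpha=25, beta=21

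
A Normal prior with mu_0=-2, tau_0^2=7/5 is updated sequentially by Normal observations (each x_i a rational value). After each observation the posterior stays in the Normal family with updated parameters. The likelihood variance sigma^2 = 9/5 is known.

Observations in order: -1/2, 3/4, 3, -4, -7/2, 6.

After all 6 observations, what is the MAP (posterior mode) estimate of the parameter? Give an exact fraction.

obs 1: x=-1/2 → posterior Normal(-43/32, 63/80)
obs 2: x=3/4 → posterior Normal(-65/92, 63/115)
obs 3: x=3 → posterior Normal(19/120, 21/50)
obs 4: x=-4 → posterior Normal(-93/148, 63/185)
obs 5: x=-7/2 → posterior Normal(-191/176, 63/220)
obs 6: x=6 → posterior Normal(-23/204, 21/85)

-23/204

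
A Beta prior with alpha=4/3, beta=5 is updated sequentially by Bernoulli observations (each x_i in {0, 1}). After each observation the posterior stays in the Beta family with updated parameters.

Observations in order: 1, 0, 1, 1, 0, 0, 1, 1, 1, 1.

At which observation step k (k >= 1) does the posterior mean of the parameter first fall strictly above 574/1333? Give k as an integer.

k = 8

obs 1: x=1 → posterior Beta(7/3, 5)
obs 2: x=0 → posterior Beta(7/3, 6)
obs 3: x=1 → posterior Beta(10/3, 6)
obs 4: x=1 → posterior Beta(13/3, 6)
obs 5: x=0 → posterior Beta(13/3, 7)
obs 6: x=0 → posterior Beta(13/3, 8)
obs 7: x=1 → posterior Beta(16/3, 8)
obs 8: x=1 → posterior Beta(19/3, 8)
obs 9: x=1 → posterior Beta(22/3, 8)
obs 10: x=1 → posterior Beta(25/3, 8)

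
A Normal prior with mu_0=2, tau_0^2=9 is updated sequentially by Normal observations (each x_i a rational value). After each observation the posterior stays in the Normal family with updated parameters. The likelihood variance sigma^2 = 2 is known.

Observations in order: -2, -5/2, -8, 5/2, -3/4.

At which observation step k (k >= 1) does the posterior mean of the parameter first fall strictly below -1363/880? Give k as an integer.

k = 2

obs 1: x=-2 → posterior Normal(-14/11, 18/11)
obs 2: x=-5/2 → posterior Normal(-73/40, 9/10)
obs 3: x=-8 → posterior Normal(-217/58, 18/29)
obs 4: x=5/2 → posterior Normal(-43/19, 9/19)
obs 5: x=-3/4 → posterior Normal(-371/188, 18/47)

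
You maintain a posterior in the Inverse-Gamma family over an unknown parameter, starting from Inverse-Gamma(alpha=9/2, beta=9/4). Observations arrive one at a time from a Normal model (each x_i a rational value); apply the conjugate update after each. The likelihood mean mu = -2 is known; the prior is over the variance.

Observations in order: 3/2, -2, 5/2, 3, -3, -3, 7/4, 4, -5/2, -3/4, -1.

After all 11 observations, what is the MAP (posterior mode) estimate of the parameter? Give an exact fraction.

85/16

obs 1: x=3/2 → posterior Inverse-Gamma(5, 67/8)
obs 2: x=-2 → posterior Inverse-Gamma(11/2, 67/8)
obs 3: x=5/2 → posterior Inverse-Gamma(6, 37/2)
obs 4: x=3 → posterior Inverse-Gamma(13/2, 31)
obs 5: x=-3 → posterior Inverse-Gamma(7, 63/2)
obs 6: x=-3 → posterior Inverse-Gamma(15/2, 32)
obs 7: x=7/4 → posterior Inverse-Gamma(8, 1249/32)
obs 8: x=4 → posterior Inverse-Gamma(17/2, 1825/32)
obs 9: x=-5/2 → posterior Inverse-Gamma(9, 1829/32)
obs 10: x=-3/4 → posterior Inverse-Gamma(19/2, 927/16)
obs 11: x=-1 → posterior Inverse-Gamma(10, 935/16)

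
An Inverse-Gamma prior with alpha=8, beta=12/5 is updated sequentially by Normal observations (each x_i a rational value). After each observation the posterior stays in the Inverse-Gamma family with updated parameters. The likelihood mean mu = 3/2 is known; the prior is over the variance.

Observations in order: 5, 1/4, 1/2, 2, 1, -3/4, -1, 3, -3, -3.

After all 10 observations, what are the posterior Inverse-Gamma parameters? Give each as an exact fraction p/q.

obs 1: x=5 → posterior Inverse-Gamma(17/2, 341/40)
obs 2: x=1/4 → posterior Inverse-Gamma(9, 1489/160)
obs 3: x=1/2 → posterior Inverse-Gamma(19/2, 1569/160)
obs 4: x=2 → posterior Inverse-Gamma(10, 1589/160)
obs 5: x=1 → posterior Inverse-Gamma(21/2, 1609/160)
obs 6: x=-3/4 → posterior Inverse-Gamma(11, 1007/80)
obs 7: x=-1 → posterior Inverse-Gamma(23/2, 1257/80)
obs 8: x=3 → posterior Inverse-Gamma(12, 1347/80)
obs 9: x=-3 → posterior Inverse-Gamma(25/2, 2157/80)
obs 10: x=-3 → posterior Inverse-Gamma(13, 2967/80)

alpha=13, beta=2967/80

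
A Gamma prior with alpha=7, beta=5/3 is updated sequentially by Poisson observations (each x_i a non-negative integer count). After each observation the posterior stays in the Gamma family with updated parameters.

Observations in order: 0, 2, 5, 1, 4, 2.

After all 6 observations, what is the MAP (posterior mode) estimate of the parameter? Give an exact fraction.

obs 1: x=0 → posterior Gamma(7, 8/3)
obs 2: x=2 → posterior Gamma(9, 11/3)
obs 3: x=5 → posterior Gamma(14, 14/3)
obs 4: x=1 → posterior Gamma(15, 17/3)
obs 5: x=4 → posterior Gamma(19, 20/3)
obs 6: x=2 → posterior Gamma(21, 23/3)

60/23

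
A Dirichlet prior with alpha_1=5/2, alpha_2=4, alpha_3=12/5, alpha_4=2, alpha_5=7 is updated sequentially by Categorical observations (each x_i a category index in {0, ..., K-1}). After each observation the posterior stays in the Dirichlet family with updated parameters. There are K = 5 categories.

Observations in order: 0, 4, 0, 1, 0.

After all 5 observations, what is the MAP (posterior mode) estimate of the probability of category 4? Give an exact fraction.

70/179

obs 1: x=0 → posterior Dirichlet(7/2, 4, 12/5, 2, 7)
obs 2: x=4 → posterior Dirichlet(7/2, 4, 12/5, 2, 8)
obs 3: x=0 → posterior Dirichlet(9/2, 4, 12/5, 2, 8)
obs 4: x=1 → posterior Dirichlet(9/2, 5, 12/5, 2, 8)
obs 5: x=0 → posterior Dirichlet(11/2, 5, 12/5, 2, 8)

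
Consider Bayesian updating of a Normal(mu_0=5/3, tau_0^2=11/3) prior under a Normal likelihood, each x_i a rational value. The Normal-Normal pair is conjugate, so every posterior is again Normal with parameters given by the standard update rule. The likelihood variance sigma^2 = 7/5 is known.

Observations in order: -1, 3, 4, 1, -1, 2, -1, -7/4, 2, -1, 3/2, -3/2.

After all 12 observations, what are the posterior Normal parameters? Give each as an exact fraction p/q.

obs 1: x=-1 → posterior Normal(-5/19, 77/76)
obs 2: x=3 → posterior Normal(145/131, 77/131)
obs 3: x=4 → posterior Normal(365/186, 77/186)
obs 4: x=1 → posterior Normal(420/241, 77/241)
obs 5: x=-1 → posterior Normal(365/296, 77/296)
obs 6: x=2 → posterior Normal(475/351, 77/351)
obs 7: x=-1 → posterior Normal(30/29, 11/58)
obs 8: x=-7/4 → posterior Normal(1295/1844, 77/461)
obs 9: x=2 → posterior Normal(1735/2064, 77/516)
obs 10: x=-1 → posterior Normal(1515/2284, 77/571)
obs 11: x=3/2 → posterior Normal(1845/2504, 77/626)
obs 12: x=-3/2 → posterior Normal(505/908, 77/681)

mu_0=505/908, tau_0^2=77/681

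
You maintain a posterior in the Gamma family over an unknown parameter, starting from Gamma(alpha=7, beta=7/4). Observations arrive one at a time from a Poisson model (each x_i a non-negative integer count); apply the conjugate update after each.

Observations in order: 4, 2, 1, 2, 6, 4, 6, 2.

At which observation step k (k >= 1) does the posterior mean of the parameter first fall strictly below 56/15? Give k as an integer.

obs 1: x=4 → posterior Gamma(11, 11/4)
obs 2: x=2 → posterior Gamma(13, 15/4)
obs 3: x=1 → posterior Gamma(14, 19/4)
obs 4: x=2 → posterior Gamma(16, 23/4)
obs 5: x=6 → posterior Gamma(22, 27/4)
obs 6: x=4 → posterior Gamma(26, 31/4)
obs 7: x=6 → posterior Gamma(32, 35/4)
obs 8: x=2 → posterior Gamma(34, 39/4)

k = 2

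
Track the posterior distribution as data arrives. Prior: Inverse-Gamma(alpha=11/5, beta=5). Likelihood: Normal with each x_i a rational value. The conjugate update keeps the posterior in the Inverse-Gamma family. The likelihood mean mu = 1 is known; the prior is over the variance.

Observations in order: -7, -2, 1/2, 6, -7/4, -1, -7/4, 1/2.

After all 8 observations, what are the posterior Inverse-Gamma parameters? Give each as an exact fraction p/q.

alpha=31/5, beta=1021/16

obs 1: x=-7 → posterior Inverse-Gamma(27/10, 37)
obs 2: x=-2 → posterior Inverse-Gamma(16/5, 83/2)
obs 3: x=1/2 → posterior Inverse-Gamma(37/10, 333/8)
obs 4: x=6 → posterior Inverse-Gamma(21/5, 433/8)
obs 5: x=-7/4 → posterior Inverse-Gamma(47/10, 1853/32)
obs 6: x=-1 → posterior Inverse-Gamma(26/5, 1917/32)
obs 7: x=-7/4 → posterior Inverse-Gamma(57/10, 1019/16)
obs 8: x=1/2 → posterior Inverse-Gamma(31/5, 1021/16)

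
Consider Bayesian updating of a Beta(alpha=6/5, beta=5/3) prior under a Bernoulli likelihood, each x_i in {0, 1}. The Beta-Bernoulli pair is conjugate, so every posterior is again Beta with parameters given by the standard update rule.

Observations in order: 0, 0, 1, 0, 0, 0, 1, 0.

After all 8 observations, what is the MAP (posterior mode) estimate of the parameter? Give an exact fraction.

33/133

obs 1: x=0 → posterior Beta(6/5, 8/3)
obs 2: x=0 → posterior Beta(6/5, 11/3)
obs 3: x=1 → posterior Beta(11/5, 11/3)
obs 4: x=0 → posterior Beta(11/5, 14/3)
obs 5: x=0 → posterior Beta(11/5, 17/3)
obs 6: x=0 → posterior Beta(11/5, 20/3)
obs 7: x=1 → posterior Beta(16/5, 20/3)
obs 8: x=0 → posterior Beta(16/5, 23/3)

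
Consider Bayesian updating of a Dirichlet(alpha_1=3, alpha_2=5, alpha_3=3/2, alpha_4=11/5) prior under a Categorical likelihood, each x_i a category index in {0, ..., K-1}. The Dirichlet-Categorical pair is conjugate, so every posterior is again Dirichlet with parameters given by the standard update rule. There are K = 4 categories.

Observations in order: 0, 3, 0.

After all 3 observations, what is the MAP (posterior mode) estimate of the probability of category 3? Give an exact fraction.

obs 1: x=0 → posterior Dirichlet(4, 5, 3/2, 11/5)
obs 2: x=3 → posterior Dirichlet(4, 5, 3/2, 16/5)
obs 3: x=0 → posterior Dirichlet(5, 5, 3/2, 16/5)

22/107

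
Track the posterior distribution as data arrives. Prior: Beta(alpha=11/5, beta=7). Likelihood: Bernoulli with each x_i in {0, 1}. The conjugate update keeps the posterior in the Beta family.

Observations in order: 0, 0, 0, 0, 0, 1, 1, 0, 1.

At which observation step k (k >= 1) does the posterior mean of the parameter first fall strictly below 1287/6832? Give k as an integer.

k = 3

obs 1: x=0 → posterior Beta(11/5, 8)
obs 2: x=0 → posterior Beta(11/5, 9)
obs 3: x=0 → posterior Beta(11/5, 10)
obs 4: x=0 → posterior Beta(11/5, 11)
obs 5: x=0 → posterior Beta(11/5, 12)
obs 6: x=1 → posterior Beta(16/5, 12)
obs 7: x=1 → posterior Beta(21/5, 12)
obs 8: x=0 → posterior Beta(21/5, 13)
obs 9: x=1 → posterior Beta(26/5, 13)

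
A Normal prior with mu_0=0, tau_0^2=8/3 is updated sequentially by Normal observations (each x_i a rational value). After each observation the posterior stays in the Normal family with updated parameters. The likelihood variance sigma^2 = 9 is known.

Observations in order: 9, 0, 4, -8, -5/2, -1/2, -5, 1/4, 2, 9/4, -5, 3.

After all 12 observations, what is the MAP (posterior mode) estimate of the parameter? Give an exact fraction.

obs 1: x=9 → posterior Normal(72/35, 72/35)
obs 2: x=0 → posterior Normal(72/43, 72/43)
obs 3: x=4 → posterior Normal(104/51, 24/17)
obs 4: x=-8 → posterior Normal(40/59, 72/59)
obs 5: x=-5/2 → posterior Normal(20/67, 72/67)
obs 6: x=-1/2 → posterior Normal(16/75, 24/25)
obs 7: x=-5 → posterior Normal(-24/83, 72/83)
obs 8: x=1/4 → posterior Normal(-22/91, 72/91)
obs 9: x=2 → posterior Normal(-2/33, 8/11)
obs 10: x=9/4 → posterior Normal(12/107, 72/107)
obs 11: x=-5 → posterior Normal(-28/115, 72/115)
obs 12: x=3 → posterior Normal(-4/123, 24/41)

-4/123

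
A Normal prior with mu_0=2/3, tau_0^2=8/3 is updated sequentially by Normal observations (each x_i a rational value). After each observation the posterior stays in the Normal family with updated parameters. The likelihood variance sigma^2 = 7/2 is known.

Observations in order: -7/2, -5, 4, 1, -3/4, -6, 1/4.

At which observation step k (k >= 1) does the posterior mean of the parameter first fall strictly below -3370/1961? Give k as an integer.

k = 2

obs 1: x=-7/2 → posterior Normal(-42/37, 56/37)
obs 2: x=-5 → posterior Normal(-122/53, 56/53)
obs 3: x=4 → posterior Normal(-58/69, 56/69)
obs 4: x=1 → posterior Normal(-42/85, 56/85)
obs 5: x=-3/4 → posterior Normal(-54/101, 56/101)
obs 6: x=-6 → posterior Normal(-50/39, 56/117)
obs 7: x=1/4 → posterior Normal(-146/133, 8/19)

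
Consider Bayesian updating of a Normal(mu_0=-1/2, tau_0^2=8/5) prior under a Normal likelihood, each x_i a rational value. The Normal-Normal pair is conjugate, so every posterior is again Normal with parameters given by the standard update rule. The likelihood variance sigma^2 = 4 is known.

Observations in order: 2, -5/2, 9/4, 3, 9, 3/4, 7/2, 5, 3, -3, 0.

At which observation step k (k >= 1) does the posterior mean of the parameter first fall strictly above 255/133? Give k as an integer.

k = 8

obs 1: x=2 → posterior Normal(3/14, 8/7)
obs 2: x=-5/2 → posterior Normal(-7/18, 8/9)
obs 3: x=9/4 → posterior Normal(1/11, 8/11)
obs 4: x=3 → posterior Normal(7/13, 8/13)
obs 5: x=9 → posterior Normal(5/3, 8/15)
obs 6: x=3/4 → posterior Normal(53/34, 8/17)
obs 7: x=7/2 → posterior Normal(67/38, 8/19)
obs 8: x=5 → posterior Normal(29/14, 8/21)
obs 9: x=3 → posterior Normal(99/46, 8/23)
obs 10: x=-3 → posterior Normal(87/50, 8/25)
obs 11: x=0 → posterior Normal(29/18, 8/27)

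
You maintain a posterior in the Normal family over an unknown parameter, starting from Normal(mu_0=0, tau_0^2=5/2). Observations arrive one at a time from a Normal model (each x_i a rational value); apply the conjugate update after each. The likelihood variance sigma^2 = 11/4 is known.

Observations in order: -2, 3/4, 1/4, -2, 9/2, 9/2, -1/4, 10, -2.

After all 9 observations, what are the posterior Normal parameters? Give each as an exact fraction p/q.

mu_0=275/202, tau_0^2=55/202

obs 1: x=-2 → posterior Normal(-20/21, 55/42)
obs 2: x=3/4 → posterior Normal(-25/62, 55/62)
obs 3: x=1/4 → posterior Normal(-10/41, 55/82)
obs 4: x=-2 → posterior Normal(-10/17, 55/102)
obs 5: x=9/2 → posterior Normal(15/61, 55/122)
obs 6: x=9/2 → posterior Normal(60/71, 55/142)
obs 7: x=-1/4 → posterior Normal(115/162, 55/162)
obs 8: x=10 → posterior Normal(45/26, 55/182)
obs 9: x=-2 → posterior Normal(275/202, 55/202)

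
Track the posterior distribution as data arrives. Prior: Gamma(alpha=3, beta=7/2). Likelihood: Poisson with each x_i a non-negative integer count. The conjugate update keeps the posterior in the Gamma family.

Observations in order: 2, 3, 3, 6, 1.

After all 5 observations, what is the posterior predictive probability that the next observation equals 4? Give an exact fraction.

70877945638421333954685360/714209495693373205673756419

obs 1: x=2 → posterior Gamma(5, 9/2)
obs 2: x=3 → posterior Gamma(8, 11/2)
obs 3: x=3 → posterior Gamma(11, 13/2)
obs 4: x=6 → posterior Gamma(17, 15/2)
obs 5: x=1 → posterior Gamma(18, 17/2)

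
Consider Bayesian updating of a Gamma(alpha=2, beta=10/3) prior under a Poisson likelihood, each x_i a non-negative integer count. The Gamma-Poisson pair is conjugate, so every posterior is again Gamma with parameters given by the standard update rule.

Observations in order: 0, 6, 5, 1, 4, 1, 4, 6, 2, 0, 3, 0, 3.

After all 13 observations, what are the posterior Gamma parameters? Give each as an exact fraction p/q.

alpha=37, beta=49/3

obs 1: x=0 → posterior Gamma(2, 13/3)
obs 2: x=6 → posterior Gamma(8, 16/3)
obs 3: x=5 → posterior Gamma(13, 19/3)
obs 4: x=1 → posterior Gamma(14, 22/3)
obs 5: x=4 → posterior Gamma(18, 25/3)
obs 6: x=1 → posterior Gamma(19, 28/3)
obs 7: x=4 → posterior Gamma(23, 31/3)
obs 8: x=6 → posterior Gamma(29, 34/3)
obs 9: x=2 → posterior Gamma(31, 37/3)
obs 10: x=0 → posterior Gamma(31, 40/3)
obs 11: x=3 → posterior Gamma(34, 43/3)
obs 12: x=0 → posterior Gamma(34, 46/3)
obs 13: x=3 → posterior Gamma(37, 49/3)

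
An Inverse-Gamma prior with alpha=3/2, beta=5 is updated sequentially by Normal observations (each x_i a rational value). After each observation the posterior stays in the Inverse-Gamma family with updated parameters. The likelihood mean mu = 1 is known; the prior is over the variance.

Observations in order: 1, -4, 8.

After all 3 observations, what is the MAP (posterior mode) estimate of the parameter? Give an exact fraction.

21/2

obs 1: x=1 → posterior Inverse-Gamma(2, 5)
obs 2: x=-4 → posterior Inverse-Gamma(5/2, 35/2)
obs 3: x=8 → posterior Inverse-Gamma(3, 42)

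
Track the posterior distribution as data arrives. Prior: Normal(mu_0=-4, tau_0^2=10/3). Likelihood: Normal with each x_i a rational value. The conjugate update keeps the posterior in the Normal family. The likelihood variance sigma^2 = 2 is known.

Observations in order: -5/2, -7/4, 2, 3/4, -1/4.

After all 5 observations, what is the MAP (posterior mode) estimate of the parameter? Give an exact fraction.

obs 1: x=-5/2 → posterior Normal(-49/16, 5/4)
obs 2: x=-7/4 → posterior Normal(-133/52, 10/13)
obs 3: x=2 → posterior Normal(-31/24, 5/9)
obs 4: x=3/4 → posterior Normal(-39/46, 10/23)
obs 5: x=-1/4 → posterior Normal(-83/112, 5/14)

-83/112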